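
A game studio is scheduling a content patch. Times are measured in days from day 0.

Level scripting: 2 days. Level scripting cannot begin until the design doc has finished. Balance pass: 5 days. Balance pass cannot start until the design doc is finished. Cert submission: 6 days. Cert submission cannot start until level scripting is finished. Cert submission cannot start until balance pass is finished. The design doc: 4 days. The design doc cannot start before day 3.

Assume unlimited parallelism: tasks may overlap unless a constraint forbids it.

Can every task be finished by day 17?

No

After its own release at day 3, the design doc can start at day 3 and finishes at day 7.
Balance pass cannot begin until the design doc (finishes day 7). It runs from day 7 to 7 + 5 = day 12.
Level scripting waits on the design doc (finishes day 7), so it starts at day 7 and finishes at 7 + 2 = day 9.
For cert submission: level scripting (finishes day 9); balance pass (finishes day 12). Taking the maximum gives a start of day 12, and it finishes at 12 + 6 = day 18.
The earliest everything can be done is day 18, which is after the deadline of 17, so it is not possible.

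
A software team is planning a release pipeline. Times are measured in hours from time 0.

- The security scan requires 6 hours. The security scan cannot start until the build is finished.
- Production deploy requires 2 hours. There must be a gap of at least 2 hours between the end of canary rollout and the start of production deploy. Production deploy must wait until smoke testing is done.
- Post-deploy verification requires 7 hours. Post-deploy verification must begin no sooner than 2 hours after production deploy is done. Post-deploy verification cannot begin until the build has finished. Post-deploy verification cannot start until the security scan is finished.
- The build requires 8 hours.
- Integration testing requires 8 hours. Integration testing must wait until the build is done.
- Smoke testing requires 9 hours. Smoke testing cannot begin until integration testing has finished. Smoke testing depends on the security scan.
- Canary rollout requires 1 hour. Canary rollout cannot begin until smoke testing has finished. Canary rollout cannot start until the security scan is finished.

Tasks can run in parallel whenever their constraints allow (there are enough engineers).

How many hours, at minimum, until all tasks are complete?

The build has no prerequisites, so it starts at hour 0 and finishes at hour 8.
The security scan waits on the build (finishes hour 8), so it starts at hour 8 and finishes at 8 + 6 = hour 14.
Integration testing waits on the build (finishes hour 8), so it starts at hour 8 and finishes at 8 + 8 = hour 16.
Smoke testing needs all of integration testing (finishes hour 16); the security scan (finishes hour 14). That puts its earliest start at hour 16; it finishes at 16 + 9 = hour 25.
Canary rollout cannot start until smoke testing (finishes hour 25); the security scan (finishes hour 14). The controlling bound is hour 25, so canary rollout finishes at 25 + 1 = hour 26.
For production deploy: canary rollout (finishes hour 26, plus 2-hour gap → hour 28); smoke testing (finishes hour 25). Taking the maximum gives a start of hour 28, and it finishes at 28 + 2 = hour 30.
Post-deploy verification cannot start until production deploy (finishes hour 30, plus 2-hour gap → hour 32); the build (finishes hour 8); the security scan (finishes hour 14). The controlling bound is hour 32, so post-deploy verification finishes at 32 + 7 = hour 39.
All tasks are finished once the last one completes. Finish times: The build at 8, Integration testing at 16, The security scan at 14, Smoke testing at 25, Canary rollout at 26, Production deploy at 30, Post-deploy verification at 39. The latest is hour 39.

39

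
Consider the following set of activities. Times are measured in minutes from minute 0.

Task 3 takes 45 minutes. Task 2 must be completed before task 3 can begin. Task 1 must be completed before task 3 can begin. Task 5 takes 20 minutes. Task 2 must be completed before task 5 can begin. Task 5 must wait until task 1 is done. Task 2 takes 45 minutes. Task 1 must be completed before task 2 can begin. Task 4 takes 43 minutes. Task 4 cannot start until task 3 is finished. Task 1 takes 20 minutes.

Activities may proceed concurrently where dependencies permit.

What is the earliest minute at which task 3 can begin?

65

Nothing blocks task 1, so it runs from minute 0 to minute 20.
After task 1 (finishes minute 20), task 2 can start at minute 20 and finishes at minute 65.
Task 3 waits on task 2 (finishes minute 65); task 1 (finishes minute 20). The latest of these is minute 65, which is the earliest task 3 can start.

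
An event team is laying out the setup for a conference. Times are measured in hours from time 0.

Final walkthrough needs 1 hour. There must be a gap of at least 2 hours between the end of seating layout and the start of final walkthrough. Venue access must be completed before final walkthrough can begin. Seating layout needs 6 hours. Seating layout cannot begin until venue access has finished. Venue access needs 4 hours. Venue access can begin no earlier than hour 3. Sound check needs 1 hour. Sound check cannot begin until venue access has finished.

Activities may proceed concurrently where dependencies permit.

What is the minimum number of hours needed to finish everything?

Venue access cannot begin until its own release at hour 3. It runs from hour 3 to 3 + 4 = hour 7.
After venue access (finishes hour 7), sound check can start at hour 7 and finishes at hour 8.
Seating layout waits on venue access (finishes hour 7), so it starts at hour 7 and finishes at 7 + 6 = hour 13.
Final walkthrough cannot start until seating layout (finishes hour 13, plus 2-hour gap → hour 15); venue access (finishes hour 7). The controlling bound is hour 15, so final walkthrough finishes at 15 + 1 = hour 16.
All tasks are finished once the last one completes. Finish times: Venue access at 7, Seating layout at 13, Sound check at 8, Final walkthrough at 16. The latest is hour 16.

16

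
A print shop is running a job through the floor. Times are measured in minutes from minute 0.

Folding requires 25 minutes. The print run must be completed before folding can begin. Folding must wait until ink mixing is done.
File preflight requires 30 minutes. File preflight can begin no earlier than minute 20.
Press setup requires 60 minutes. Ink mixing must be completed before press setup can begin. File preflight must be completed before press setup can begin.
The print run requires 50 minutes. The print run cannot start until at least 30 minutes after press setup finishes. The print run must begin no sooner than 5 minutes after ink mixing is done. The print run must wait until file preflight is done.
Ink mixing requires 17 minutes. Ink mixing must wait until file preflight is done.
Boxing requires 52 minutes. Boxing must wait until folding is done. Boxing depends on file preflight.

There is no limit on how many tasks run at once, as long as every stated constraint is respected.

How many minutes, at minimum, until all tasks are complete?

After its own release at minute 20, file preflight can start at minute 20 and finishes at minute 50.
After file preflight (finishes minute 50), ink mixing can start at minute 50 and finishes at minute 67.
For press setup: ink mixing (finishes minute 67); file preflight (finishes minute 50). Taking the maximum gives a start of minute 67, and it finishes at 67 + 60 = minute 127.
For the print run: press setup (finishes minute 127, plus 30-minute gap → minute 157); ink mixing (finishes minute 67, plus 5-minute gap → minute 72); file preflight (finishes minute 50). Taking the maximum gives a start of minute 157, and it finishes at 157 + 50 = minute 207.
Folding needs all of the print run (finishes minute 207); ink mixing (finishes minute 67). That puts its earliest start at minute 207; it finishes at 207 + 25 = minute 232.
Boxing has to wait for folding (finishes minute 232); file preflight (finishes minute 50). The latest of these is minute 232, so boxing runs minute 232 to 232 + 52 = minute 284.
All tasks are finished once the last one completes. Finish times: File preflight at 50, Ink mixing at 67, Press setup at 127, The print run at 207, Folding at 232, Boxing at 284. The latest is minute 284.

284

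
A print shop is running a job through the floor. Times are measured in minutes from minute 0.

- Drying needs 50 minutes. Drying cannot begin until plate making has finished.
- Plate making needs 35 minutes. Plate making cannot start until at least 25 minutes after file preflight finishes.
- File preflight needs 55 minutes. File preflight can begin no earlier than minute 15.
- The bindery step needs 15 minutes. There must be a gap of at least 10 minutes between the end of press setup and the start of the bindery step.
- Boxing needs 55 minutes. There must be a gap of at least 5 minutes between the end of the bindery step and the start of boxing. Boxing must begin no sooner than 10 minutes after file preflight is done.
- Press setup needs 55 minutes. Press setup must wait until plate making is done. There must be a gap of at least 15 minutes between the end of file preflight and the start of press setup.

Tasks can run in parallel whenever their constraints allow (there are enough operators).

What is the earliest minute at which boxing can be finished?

270

File preflight cannot begin until its own release at minute 15. It runs from minute 15 to 15 + 55 = minute 70.
Plate making waits on file preflight (finishes minute 70, plus 25-minute gap → minute 95), so it starts at minute 95 and finishes at 95 + 35 = minute 130.
Press setup cannot start until plate making (finishes minute 130); file preflight (finishes minute 70, plus 15-minute gap → minute 85). The controlling bound is minute 130, so press setup finishes at 130 + 55 = minute 185.
After press setup (finishes minute 185, plus 10-minute gap → minute 195), the bindery step can start at minute 195 and finishes at minute 210.
Boxing has to wait for the bindery step (finishes minute 210, plus 5-minute gap → minute 215); file preflight (finishes minute 70, plus 10-minute gap → minute 80). The latest of these is minute 215, so boxing runs minute 215 to 215 + 55 = minute 270.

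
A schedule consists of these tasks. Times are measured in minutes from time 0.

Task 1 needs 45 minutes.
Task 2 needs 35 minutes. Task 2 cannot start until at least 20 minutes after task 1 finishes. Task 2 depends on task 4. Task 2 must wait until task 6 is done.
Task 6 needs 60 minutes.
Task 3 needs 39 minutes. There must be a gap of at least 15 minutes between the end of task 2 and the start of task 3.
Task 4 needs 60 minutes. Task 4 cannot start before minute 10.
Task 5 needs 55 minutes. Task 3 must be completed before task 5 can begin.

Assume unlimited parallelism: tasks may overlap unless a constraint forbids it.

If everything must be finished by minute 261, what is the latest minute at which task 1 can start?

52

Task 5 must finish by minute 261; it takes 55 minutes, so it must start by 261 − 55 = minute 206.
Task 3 must finish before task 5 (must start by minute 206). With a 39-minute duration, task 3 must start by 206 − 39 = minute 167.
Task 2 feeds into task 3 (must start by minute 167, minus 15-minute gap → minute 152); so task 2 must finish by minute 152 and therefore start by minute 117.
Task 1 has to be done before task 2 (must start by minute 117, minus 20-minute gap → minute 97). That means finishing by minute 97, i.e. starting by 97 − 45 = minute 52.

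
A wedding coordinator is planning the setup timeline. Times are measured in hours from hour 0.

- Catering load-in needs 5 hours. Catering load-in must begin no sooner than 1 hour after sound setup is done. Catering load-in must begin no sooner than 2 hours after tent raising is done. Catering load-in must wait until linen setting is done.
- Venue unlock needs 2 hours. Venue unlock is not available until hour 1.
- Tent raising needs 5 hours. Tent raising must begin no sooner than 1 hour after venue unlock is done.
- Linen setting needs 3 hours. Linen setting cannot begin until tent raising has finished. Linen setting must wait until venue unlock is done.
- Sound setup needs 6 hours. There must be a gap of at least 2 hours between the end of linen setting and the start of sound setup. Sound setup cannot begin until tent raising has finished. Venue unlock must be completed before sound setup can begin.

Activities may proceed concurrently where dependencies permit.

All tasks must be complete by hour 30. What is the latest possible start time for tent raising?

8

Nothing follows catering load-in; the deadline of hour 30 is its only limit. It must start by 30 − 5 = hour 25.
Sound setup has to be done before catering load-in (must start by hour 25, minus 1-hour gap → hour 24). That means finishing by hour 24, i.e. starting by 24 − 6 = hour 18.
Linen setting feeds sound setup (must start by hour 18, minus 2-hour gap → hour 16); catering load-in (must start by hour 25). Taking the minimum, linen setting must finish by hour 16 and start by 16 − 3 = hour 13.
Tent raising feeds linen setting (must start by hour 13); sound setup (must start by hour 18); catering load-in (must start by hour 25, minus 2-hour gap → hour 23). Taking the minimum, tent raising must finish by hour 13 and start by 13 − 5 = hour 8.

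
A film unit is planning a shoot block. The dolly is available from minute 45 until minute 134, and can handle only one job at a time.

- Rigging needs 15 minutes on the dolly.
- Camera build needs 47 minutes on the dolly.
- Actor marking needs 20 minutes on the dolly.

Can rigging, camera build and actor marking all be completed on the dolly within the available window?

Yes

The dolly window is 134 − 45 = 89 minutes.
Running back to back, the jobs need 15 + 47 + 20 = 82 minutes on the dolly.
Since 82 ≤ 89, they fit within the window.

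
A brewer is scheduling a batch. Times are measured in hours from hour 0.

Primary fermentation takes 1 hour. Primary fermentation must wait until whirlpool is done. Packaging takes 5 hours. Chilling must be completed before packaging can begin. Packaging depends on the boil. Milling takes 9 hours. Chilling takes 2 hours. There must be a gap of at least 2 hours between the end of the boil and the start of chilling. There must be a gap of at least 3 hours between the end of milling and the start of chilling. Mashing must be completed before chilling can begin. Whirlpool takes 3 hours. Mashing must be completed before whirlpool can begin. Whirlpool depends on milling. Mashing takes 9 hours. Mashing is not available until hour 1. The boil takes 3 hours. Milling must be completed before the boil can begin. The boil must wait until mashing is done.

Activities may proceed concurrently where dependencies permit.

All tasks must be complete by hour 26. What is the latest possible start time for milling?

Packaging has no dependents, so it just needs to finish by hour 26. Starting by 26 − 5 = hour 21 achieves that.
Since packaging (must start by hour 21) depends on it, chilling must finish by hour 21. Backing off its 2-hour duration gives a latest start of hour 19.
The boil feeds chilling (must start by hour 19, minus 2-hour gap → hour 17); packaging (must start by hour 21). Taking the minimum, the boil must finish by hour 17 and start by 17 − 3 = hour 14.
Primary fermentation has no dependents, so it just needs to finish by hour 26. Starting by 26 − 1 = hour 25 achieves that.
Whirlpool has to be done before primary fermentation (must start by hour 25). That means finishing by hour 25, i.e. starting by 25 − 3 = hour 22.
Milling feeds the boil (must start by hour 14); whirlpool (must start by hour 22); chilling (must start by hour 19, minus 3-hour gap → hour 16). Taking the minimum, milling must finish by hour 14 and start by 14 − 9 = hour 5.

5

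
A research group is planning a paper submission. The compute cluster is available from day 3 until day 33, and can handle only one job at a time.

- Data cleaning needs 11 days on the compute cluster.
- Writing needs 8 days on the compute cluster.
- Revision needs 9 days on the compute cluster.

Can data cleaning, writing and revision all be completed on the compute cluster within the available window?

The compute cluster window is 33 − 3 = 30 days.
Running back to back, the jobs need 11 + 8 + 9 = 28 days on the compute cluster.
Since 28 ≤ 30, they fit within the window.

Yes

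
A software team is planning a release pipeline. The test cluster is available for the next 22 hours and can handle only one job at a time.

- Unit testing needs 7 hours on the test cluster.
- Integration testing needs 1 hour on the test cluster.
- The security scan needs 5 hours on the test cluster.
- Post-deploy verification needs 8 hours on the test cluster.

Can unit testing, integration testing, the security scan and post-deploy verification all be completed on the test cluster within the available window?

Running back to back, the jobs need 7 + 1 + 5 + 8 = 21 hours on the test cluster.
Since 21 ≤ 22, they fit within the window.

Yes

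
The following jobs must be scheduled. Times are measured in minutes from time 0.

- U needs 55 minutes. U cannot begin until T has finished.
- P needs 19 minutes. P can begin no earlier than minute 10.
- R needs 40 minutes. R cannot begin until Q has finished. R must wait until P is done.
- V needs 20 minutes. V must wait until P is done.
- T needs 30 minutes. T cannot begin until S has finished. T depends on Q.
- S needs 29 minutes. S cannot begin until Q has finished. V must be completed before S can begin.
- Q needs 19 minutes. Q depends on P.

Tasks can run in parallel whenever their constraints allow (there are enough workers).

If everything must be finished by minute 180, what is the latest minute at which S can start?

66

U must finish by minute 180; it takes 55 minutes, so it must start by 180 − 55 = minute 125.
T feeds into U (must start by minute 125); so T must finish by minute 125 and therefore start by minute 95.
S has to be done before T (must start by minute 95). That means finishing by minute 95, i.e. starting by 95 − 29 = minute 66.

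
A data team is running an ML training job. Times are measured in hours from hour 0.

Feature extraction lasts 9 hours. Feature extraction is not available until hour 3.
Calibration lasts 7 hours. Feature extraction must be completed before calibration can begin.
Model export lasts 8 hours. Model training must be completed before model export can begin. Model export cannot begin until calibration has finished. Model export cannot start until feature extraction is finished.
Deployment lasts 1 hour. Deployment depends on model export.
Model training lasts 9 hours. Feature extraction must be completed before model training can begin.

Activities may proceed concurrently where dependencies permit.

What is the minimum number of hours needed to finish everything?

After its own release at hour 3, feature extraction can start at hour 3 and finishes at hour 12.
After feature extraction (finishes hour 12), calibration can start at hour 12 and finishes at hour 19.
Model training cannot begin until feature extraction (finishes hour 12). It runs from hour 12 to 12 + 9 = hour 21.
Model export needs all of model training (finishes hour 21); calibration (finishes hour 19); feature extraction (finishes hour 12). That puts its earliest start at hour 21; it finishes at 21 + 8 = hour 29.
Deployment waits on model export (finishes hour 29), so it starts at hour 29 and finishes at 29 + 1 = hour 30.
All tasks are finished once the last one completes. Finish times: Feature extraction at 12, Model training at 21, Calibration at 19, Model export at 29, Deployment at 30. The latest is hour 30.

30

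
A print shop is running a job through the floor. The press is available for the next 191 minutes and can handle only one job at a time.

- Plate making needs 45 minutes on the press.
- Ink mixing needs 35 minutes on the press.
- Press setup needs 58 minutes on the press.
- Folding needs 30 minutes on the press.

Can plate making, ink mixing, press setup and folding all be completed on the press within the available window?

Yes

Running back to back, the jobs need 45 + 35 + 58 + 30 = 168 minutes on the press.
Since 168 ≤ 191, they fit within the window.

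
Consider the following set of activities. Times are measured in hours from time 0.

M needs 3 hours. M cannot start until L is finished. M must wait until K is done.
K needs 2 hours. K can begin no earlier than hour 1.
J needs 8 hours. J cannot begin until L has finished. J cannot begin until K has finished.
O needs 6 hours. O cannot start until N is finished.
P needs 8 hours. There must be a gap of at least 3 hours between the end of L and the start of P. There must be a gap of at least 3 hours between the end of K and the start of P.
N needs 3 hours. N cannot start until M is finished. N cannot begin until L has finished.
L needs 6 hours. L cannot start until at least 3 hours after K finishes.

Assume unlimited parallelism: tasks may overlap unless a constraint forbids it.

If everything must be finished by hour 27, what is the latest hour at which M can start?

O has no dependents, so it just needs to finish by hour 27. Starting by 27 − 6 = hour 21 achieves that.
N must finish before O (must start by hour 21). With a 3-hour duration, N must start by 21 − 3 = hour 18.
M has to be done before N (must start by hour 18). That means finishing by hour 18, i.e. starting by 18 − 3 = hour 15.

15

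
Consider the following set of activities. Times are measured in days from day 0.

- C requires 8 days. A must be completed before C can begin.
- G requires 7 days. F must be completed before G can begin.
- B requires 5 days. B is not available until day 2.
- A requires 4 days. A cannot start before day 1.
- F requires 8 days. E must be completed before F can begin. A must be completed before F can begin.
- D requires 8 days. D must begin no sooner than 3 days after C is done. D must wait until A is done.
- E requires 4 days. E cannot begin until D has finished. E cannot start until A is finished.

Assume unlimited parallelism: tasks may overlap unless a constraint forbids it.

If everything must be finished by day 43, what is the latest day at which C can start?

5

G has no dependents, so it just needs to finish by day 43. Starting by 43 − 7 = day 36 achieves that.
F must finish before G (must start by day 36). With an 8-day duration, F must start by 36 − 8 = day 28.
E must finish before F (must start by day 28). With a 4-day duration, E must start by 28 − 4 = day 24.
D has to be done before E (must start by day 24). That means finishing by day 24, i.e. starting by 24 − 8 = day 16.
C has to be done before D (must start by day 16, minus 3-day gap → day 13). That means finishing by day 13, i.e. starting by 13 − 8 = day 5.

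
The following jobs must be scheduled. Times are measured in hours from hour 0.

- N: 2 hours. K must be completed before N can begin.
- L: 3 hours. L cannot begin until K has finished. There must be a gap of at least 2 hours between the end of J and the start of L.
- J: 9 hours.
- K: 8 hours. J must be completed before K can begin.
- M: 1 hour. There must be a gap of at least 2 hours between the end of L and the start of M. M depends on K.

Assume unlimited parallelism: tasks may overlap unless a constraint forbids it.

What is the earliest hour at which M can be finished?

23

J has no prerequisites, so it starts at hour 0 and finishes at hour 9.
K waits on J (finishes hour 9), so it starts at hour 9 and finishes at 9 + 8 = hour 17.
For L: K (finishes hour 17); J (finishes hour 9, plus 2-hour gap → hour 11). Taking the maximum gives a start of hour 17, and it finishes at 17 + 3 = hour 20.
M cannot start until L (finishes hour 20, plus 2-hour gap → hour 22); K (finishes hour 17). The controlling bound is hour 22, so M finishes at 22 + 1 = hour 23.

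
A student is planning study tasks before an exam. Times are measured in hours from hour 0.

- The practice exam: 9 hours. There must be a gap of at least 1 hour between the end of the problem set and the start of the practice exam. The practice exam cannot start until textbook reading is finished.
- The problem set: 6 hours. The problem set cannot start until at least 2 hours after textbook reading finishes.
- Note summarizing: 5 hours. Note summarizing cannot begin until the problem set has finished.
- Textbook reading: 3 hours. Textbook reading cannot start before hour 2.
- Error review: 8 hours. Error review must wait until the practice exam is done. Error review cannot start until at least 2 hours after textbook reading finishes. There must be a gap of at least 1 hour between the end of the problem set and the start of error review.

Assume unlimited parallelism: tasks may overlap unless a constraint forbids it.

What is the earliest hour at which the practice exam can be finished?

23

After its own release at hour 2, textbook reading can start at hour 2 and finishes at hour 5.
After textbook reading (finishes hour 5, plus 2-hour gap → hour 7), the problem set can start at hour 7 and finishes at hour 13.
The practice exam cannot start until the problem set (finishes hour 13, plus 1-hour gap → hour 14); textbook reading (finishes hour 5). The controlling bound is hour 14, so the practice exam finishes at 14 + 9 = hour 23.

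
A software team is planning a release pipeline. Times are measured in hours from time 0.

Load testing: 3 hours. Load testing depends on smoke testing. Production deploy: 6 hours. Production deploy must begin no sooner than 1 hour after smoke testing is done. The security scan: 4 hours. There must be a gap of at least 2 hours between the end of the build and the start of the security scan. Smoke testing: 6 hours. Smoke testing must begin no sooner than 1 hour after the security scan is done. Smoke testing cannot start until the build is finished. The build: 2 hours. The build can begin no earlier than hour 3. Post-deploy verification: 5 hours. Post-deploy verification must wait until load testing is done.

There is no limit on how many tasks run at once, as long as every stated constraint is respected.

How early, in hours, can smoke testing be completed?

18

After its own release at hour 3, the build can start at hour 3 and finishes at hour 5.
The security scan cannot begin until the build (finishes hour 5, plus 2-hour gap → hour 7). It runs from hour 7 to 7 + 4 = hour 11.
For smoke testing: the security scan (finishes hour 11, plus 1-hour gap → hour 12); the build (finishes hour 5). Taking the maximum gives a start of hour 12, and it finishes at 12 + 6 = hour 18.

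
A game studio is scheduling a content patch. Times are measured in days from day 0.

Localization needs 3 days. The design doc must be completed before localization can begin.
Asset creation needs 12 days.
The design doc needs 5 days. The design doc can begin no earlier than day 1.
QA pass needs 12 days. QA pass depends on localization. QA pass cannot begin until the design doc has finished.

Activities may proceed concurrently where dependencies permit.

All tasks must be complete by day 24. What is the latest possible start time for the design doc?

To finish by day 24, QA pass (duration 12) must start no later than day 12.
Localization feeds into QA pass (must start by day 12); so localization must finish by day 12 and therefore start by day 9.
The design doc feeds localization (must start by day 9); QA pass (must start by day 12). Taking the minimum, the design doc must finish by day 9 and start by 9 − 5 = day 4.

4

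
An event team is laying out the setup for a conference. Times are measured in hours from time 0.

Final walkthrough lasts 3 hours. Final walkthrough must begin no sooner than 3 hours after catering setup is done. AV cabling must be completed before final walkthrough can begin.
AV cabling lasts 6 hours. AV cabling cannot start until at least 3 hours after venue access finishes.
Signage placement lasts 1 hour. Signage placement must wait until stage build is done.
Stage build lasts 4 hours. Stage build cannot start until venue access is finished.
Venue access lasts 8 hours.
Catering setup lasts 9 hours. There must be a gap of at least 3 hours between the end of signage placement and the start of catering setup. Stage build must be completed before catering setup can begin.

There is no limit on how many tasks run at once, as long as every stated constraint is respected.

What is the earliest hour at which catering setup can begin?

16

Venue access can start immediately at hour 0; it finishes at hour 8.
After venue access (finishes hour 8), stage build can start at hour 8 and finishes at hour 12.
Signage placement cannot begin until stage build (finishes hour 12). It runs from hour 12 to 12 + 1 = hour 13.
Catering setup waits on signage placement (finishes hour 13, plus 3-hour gap → hour 16); stage build (finishes hour 12). The latest of these is hour 16, which is the earliest catering setup can start.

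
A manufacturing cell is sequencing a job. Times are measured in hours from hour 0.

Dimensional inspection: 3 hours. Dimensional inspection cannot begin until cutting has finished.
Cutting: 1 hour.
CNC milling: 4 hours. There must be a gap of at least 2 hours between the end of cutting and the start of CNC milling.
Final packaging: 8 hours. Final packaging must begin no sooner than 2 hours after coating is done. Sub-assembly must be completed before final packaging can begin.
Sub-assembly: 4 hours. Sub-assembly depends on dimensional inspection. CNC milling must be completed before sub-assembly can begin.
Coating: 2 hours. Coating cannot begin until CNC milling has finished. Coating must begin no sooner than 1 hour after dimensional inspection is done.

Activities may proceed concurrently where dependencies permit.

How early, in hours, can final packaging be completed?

19

Cutting can start immediately at hour 0; it finishes at hour 1.
Dimensional inspection cannot begin until cutting (finishes hour 1). It runs from hour 1 to 1 + 3 = hour 4.
After cutting (finishes hour 1, plus 2-hour gap → hour 3), CNC milling can start at hour 3 and finishes at hour 7.
Sub-assembly has to wait for dimensional inspection (finishes hour 4); CNC milling (finishes hour 7). The latest of these is hour 7, so sub-assembly runs hour 7 to 7 + 4 = hour 11.
For coating: CNC milling (finishes hour 7); dimensional inspection (finishes hour 4, plus 1-hour gap → hour 5). Taking the maximum gives a start of hour 7, and it finishes at 7 + 2 = hour 9.
For final packaging: coating (finishes hour 9, plus 2-hour gap → hour 11); sub-assembly (finishes hour 11). Taking the maximum gives a start of hour 11, and it finishes at 11 + 8 = hour 19.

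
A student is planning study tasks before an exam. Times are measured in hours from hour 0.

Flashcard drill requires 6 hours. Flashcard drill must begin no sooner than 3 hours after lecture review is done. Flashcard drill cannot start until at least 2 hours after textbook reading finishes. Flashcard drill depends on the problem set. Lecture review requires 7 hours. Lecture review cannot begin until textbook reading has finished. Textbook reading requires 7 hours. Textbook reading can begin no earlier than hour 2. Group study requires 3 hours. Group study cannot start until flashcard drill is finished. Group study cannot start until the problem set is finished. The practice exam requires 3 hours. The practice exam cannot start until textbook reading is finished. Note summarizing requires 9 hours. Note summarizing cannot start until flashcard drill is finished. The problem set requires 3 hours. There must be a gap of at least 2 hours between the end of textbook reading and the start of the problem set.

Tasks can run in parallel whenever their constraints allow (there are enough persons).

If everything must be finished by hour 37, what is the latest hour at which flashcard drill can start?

Group study must finish by hour 37; it takes 3 hours, so it must start by 37 − 3 = hour 34.
To finish by hour 37, note summarizing (duration 9) must start no later than hour 28.
For flashcard drill: group study (must start by hour 34); note summarizing (must start by hour 28). The most restrictive is hour 28; with a 6-hour duration, flashcard drill must start by hour 22.

22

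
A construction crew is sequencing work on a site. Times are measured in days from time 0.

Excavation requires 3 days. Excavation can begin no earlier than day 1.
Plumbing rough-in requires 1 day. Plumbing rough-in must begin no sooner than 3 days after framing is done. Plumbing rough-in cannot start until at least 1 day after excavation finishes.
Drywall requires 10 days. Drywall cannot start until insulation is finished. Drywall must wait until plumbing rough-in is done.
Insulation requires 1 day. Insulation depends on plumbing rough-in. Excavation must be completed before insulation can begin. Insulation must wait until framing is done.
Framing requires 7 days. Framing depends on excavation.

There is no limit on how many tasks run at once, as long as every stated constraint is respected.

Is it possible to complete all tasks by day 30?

After its own release at day 1, excavation can start at day 1 and finishes at day 4.
Framing waits on excavation (finishes day 4), so it starts at day 4 and finishes at 4 + 7 = day 11.
Plumbing rough-in needs all of framing (finishes day 11, plus 3-day gap → day 14); excavation (finishes day 4, plus 1-day gap → day 5). That puts its earliest start at day 14; it finishes at 14 + 1 = day 15.
Insulation needs all of plumbing rough-in (finishes day 15); excavation (finishes day 4); framing (finishes day 11). That puts its earliest start at day 15; it finishes at 15 + 1 = day 16.
Drywall has to wait for insulation (finishes day 16); plumbing rough-in (finishes day 15). The latest of these is day 16, so drywall runs day 16 to 16 + 10 = day 26.
Every task is finished by day 26, which is no later than the deadline of 30, so the schedule is feasible.

Yes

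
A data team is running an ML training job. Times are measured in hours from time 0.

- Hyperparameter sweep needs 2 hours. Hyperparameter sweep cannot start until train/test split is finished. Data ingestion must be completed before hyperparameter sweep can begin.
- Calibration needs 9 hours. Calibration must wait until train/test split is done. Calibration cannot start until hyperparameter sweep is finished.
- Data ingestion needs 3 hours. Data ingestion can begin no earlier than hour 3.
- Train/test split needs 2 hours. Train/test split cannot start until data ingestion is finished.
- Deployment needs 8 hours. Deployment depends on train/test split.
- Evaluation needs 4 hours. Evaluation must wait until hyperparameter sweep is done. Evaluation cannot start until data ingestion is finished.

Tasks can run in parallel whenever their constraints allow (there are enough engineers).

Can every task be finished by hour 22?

Yes

Data ingestion waits on its own release at hour 3, so it starts at hour 3 and finishes at 3 + 3 = hour 6.
After data ingestion (finishes hour 6), train/test split can start at hour 6 and finishes at hour 8.
After train/test split (finishes hour 8), deployment can start at hour 8 and finishes at hour 16.
For hyperparameter sweep: train/test split (finishes hour 8); data ingestion (finishes hour 6). Taking the maximum gives a start of hour 8, and it finishes at 8 + 2 = hour 10.
Calibration needs all of train/test split (finishes hour 8); hyperparameter sweep (finishes hour 10). That puts its earliest start at hour 10; it finishes at 10 + 9 = hour 19.
Evaluation needs all of hyperparameter sweep (finishes hour 10); data ingestion (finishes hour 6). That puts its earliest start at hour 10; it finishes at 10 + 4 = hour 14.
Every task is finished by hour 19, which is no later than the deadline of 22, so the schedule is feasible.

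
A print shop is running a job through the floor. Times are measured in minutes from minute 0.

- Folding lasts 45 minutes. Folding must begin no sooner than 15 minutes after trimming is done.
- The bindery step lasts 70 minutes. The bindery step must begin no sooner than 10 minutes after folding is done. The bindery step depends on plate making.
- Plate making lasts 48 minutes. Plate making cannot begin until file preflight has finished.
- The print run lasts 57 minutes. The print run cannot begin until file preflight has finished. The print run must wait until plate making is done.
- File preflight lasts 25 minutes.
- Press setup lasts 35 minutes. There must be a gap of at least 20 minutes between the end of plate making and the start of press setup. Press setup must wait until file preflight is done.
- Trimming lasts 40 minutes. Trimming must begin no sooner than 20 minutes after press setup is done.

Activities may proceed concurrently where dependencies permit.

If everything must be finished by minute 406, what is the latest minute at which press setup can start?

The bindery step must finish by minute 406; it takes 70 minutes, so it must start by 406 − 70 = minute 336.
Since the bindery step (must start by minute 336, minus 10-minute gap → minute 326) depends on it, folding must finish by minute 326. Backing off its 45-minute duration gives a latest start of minute 281.
Since folding (must start by minute 281, minus 15-minute gap → minute 266) depends on it, trimming must finish by minute 266. Backing off its 40-minute duration gives a latest start of minute 226.
Since trimming (must start by minute 226, minus 20-minute gap → minute 206) depends on it, press setup must finish by minute 206. Backing off its 35-minute duration gives a latest start of minute 171.

171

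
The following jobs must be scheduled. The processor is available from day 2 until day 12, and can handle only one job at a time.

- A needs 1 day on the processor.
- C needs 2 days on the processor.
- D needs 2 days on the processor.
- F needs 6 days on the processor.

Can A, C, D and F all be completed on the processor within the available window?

The processor window is 12 − 2 = 10 days.
Running back to back, the jobs need 1 + 2 + 2 + 6 = 11 days on the processor.
Since 11 > 10, they cannot all fit.

No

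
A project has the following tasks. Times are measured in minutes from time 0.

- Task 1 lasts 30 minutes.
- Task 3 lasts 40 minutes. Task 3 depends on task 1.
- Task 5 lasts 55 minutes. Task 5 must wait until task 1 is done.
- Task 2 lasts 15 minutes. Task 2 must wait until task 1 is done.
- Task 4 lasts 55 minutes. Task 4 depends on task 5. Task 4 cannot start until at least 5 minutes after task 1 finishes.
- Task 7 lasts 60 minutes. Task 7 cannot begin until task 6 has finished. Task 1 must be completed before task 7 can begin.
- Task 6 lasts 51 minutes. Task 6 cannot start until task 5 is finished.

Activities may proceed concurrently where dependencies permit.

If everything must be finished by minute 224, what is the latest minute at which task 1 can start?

Task 2 has no dependents, so it just needs to finish by minute 224. Starting by 224 − 15 = minute 209 achieves that.
Task 3 has no dependents, so it just needs to finish by minute 224. Starting by 224 − 40 = minute 184 achieves that.
Task 4 must finish by minute 224; it takes 55 minutes, so it must start by 224 − 55 = minute 169.
Task 7 has no dependents, so it just needs to finish by minute 224. Starting by 224 − 60 = minute 164 achieves that.
Task 6 feeds into task 7 (must start by minute 164); so task 6 must finish by minute 164 and therefore start by minute 113.
Task 5 has several dependents: task 4 (must start by minute 169); task 6 (must start by minute 113). The earliest of those limits is minute 113, so task 5 must start by 113 − 55 = minute 58.
Task 1 must finish in time for task 2 (must start by minute 209); task 3 (must start by minute 184); task 4 (must start by minute 169, minus 5-minute gap → minute 164); task 5 (must start by minute 58); task 7 (must start by minute 164). The tightest is minute 58, so task 1 must start by 58 − 30 = minute 28.

28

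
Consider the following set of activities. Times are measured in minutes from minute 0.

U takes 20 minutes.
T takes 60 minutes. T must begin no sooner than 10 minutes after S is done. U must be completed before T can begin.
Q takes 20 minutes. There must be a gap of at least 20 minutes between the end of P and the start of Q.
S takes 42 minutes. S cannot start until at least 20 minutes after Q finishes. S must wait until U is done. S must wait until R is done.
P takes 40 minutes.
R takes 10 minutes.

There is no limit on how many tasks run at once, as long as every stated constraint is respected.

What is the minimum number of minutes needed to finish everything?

212

U has no prerequisites, so it starts at minute 0 and finishes at minute 20.
Nothing blocks R, so it runs from minute 0 to minute 10.
Nothing blocks P, so it runs from minute 0 to minute 40.
Q waits on P (finishes minute 40, plus 20-minute gap → minute 60), so it starts at minute 60 and finishes at 60 + 20 = minute 80.
S needs all of Q (finishes minute 80, plus 20-minute gap → minute 100); U (finishes minute 20); R (finishes minute 10). That puts its earliest start at minute 100; it finishes at 100 + 42 = minute 142.
T has to wait for S (finishes minute 142, plus 10-minute gap → minute 152); U (finishes minute 20). The latest of these is minute 152, so T runs minute 152 to 152 + 60 = minute 212.
All tasks are finished once the last one completes. Finish times: P at 40, Q at 80, R at 10, S at 142, T at 212, U at 20. The latest is minute 212.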